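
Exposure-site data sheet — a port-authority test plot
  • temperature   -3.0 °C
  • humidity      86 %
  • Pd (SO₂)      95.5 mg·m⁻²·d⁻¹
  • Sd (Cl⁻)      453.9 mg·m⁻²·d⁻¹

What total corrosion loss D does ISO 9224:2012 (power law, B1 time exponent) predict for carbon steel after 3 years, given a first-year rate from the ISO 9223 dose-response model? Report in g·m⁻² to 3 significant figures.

carbon steel: f(T) = +0.150·(T−10) [T≤10 °C] = -1.9500
  Pd branch = 1.77·Pd^0.52·e^(0.02·RH+f) = 15.06 μm/a
  Sd branch = 0.102·Sd^0.62·e^(0.033·RH+0.04·T) = 68.6 μm/a
  sum: 15.06 + 68.6 → r_corr = 83.66 μm/a
Power-law: D(3) = r_corr · 3^0.523
  D(3) = 83.66 × 3^0.523 = 83.66 × 1.776 = 148.6 μm
  Mass loss = 148.6 μm × 7.85 g/cm³ = 1167 g·m⁻²

D(3) = 1.17e+03 g·m⁻²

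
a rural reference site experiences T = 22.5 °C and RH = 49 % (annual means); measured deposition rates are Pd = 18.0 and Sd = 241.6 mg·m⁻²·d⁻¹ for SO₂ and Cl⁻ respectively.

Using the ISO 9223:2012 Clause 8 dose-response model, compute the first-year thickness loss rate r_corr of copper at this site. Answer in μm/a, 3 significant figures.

copper: temperature factor f = -0.080·(12.5) = -1.0000
  Pd branch = 0.0053·Pd^0.26·e^(0.059·RH+f) = 0.07446 μm/a
  Cl⁻ term: 0.01025·241.6^0.27·exp(0.036·49+0.049·22.5) = 0.7926
  sum: 0.07446 + 0.7926 → r_corr = 0.8671 μm/a

r_corr = 0.867 μm/a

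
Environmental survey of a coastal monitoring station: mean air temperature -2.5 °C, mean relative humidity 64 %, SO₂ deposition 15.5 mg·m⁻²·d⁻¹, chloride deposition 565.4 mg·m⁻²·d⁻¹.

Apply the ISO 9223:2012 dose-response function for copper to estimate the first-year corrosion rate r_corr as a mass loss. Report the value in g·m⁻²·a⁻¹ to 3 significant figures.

copper: temperature factor f = +0.126·(-12.5) = -1.5750
  sulphur-dioxide contribution → 0.09764 μm/a
  chloride contribution → 0.5027 μm/a
  total first-year rate 0.6003 μm/a
Convert to mass loss: 0.6003 μm/a × 8.96 g/cm³ = 5.379 g·m⁻²·a⁻¹

r_corr = 5.38 g·m⁻²·a⁻¹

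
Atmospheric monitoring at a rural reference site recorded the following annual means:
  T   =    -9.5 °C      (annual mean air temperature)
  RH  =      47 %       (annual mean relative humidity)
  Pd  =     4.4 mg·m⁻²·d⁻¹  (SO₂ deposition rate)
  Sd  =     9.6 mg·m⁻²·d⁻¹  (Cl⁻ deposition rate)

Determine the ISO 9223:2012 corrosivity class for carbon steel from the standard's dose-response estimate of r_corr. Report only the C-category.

C2

carbon steel: T≤10 °C ⇒ hinge +0.150·(-9.5−10) = -2.9250
  SO₂ term: 1.77·4.4^0.52·exp(0.02·47-2.9250) = 0.5254
  Sd branch = 0.102·Sd^0.62·e^(0.033·RH+0.04·T) = 1.337 μm/a
  sum: 0.5254 + 1.337 → r_corr = 1.863 μm/a
1.86 μm/a falls in (1.3, 25] for carbon steel → category C2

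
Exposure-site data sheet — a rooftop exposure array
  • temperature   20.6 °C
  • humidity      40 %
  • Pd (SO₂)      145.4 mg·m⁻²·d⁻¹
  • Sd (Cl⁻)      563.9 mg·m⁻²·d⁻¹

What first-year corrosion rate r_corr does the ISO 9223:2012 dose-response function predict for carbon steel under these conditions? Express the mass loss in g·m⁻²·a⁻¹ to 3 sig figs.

carbon steel: f(T) = -0.054·(T−10) [T>10 °C] = -0.5724
  sulphur-dioxide contribution → 29.6 μm/a
  chloride contribution → 44.21 μm/a
  ⇒ r_corr(carbon steel) = 73.81 μm/a
Convert to mass loss: 73.81 μm/a × 7.85 g/cm³ = 579.4 g·m⁻²·a⁻¹

r_corr = 579 g·m⁻²·a⁻¹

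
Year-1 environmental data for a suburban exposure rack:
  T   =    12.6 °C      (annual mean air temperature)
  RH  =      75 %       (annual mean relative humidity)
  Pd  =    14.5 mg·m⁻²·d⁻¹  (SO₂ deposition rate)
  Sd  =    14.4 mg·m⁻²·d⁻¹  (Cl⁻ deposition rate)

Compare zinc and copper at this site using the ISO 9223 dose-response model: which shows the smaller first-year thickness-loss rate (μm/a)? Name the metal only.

zinc: T>10 °C ⇒ hinge -0.071·(12.6−10) = -0.1846
  Pd branch = 0.0129·Pd^0.44·e^(0.046·RH+f) = 1.096 μm/a
  Sd branch = 0.0175·Sd^0.57·e^(0.008·RH+0.085·T) = 0.4256 μm/a
  sum: 1.096 + 0.4256 → r_corr = 1.521 μm/a
copper: f(T) = -0.080·(T−10) [T>10 °C] = -0.2080
  Pd branch = 0.0053·Pd^0.26·e^(0.059·RH+f) = 0.7205 μm/a
  Cl⁻ term: 0.01025·14.4^0.27·exp(0.036·75+0.049·12.6) = 0.581
  sum: 0.7205 + 0.581 → r_corr = 1.302 μm/a
Ordering by μm/a: zinc (1.52) > copper (1.3)

copper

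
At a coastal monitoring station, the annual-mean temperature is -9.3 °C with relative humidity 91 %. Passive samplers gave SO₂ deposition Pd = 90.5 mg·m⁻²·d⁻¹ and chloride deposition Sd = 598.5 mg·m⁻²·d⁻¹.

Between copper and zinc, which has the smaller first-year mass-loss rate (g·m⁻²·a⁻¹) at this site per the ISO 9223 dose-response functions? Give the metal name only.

copper: T≤10 °C ⇒ hinge +0.126·(-9.3−10) = -2.4318
  sulphur-dioxide contribution → 0.3226 μm/a
  chloride contribution → 0.9669 μm/a
  ⇒ r_corr(copper) = 1.289 μm/a
  mass loss = 1.289 μm/a × 8.96 g/cm³ = 11.55 g·m⁻²·a⁻¹
zinc: T≤10 °C ⇒ hinge +0.038·(-9.3−10) = -0.7334
  sulphur-dioxide contribution → 2.958 μm/a
  chloride contribution → 0.6292 μm/a
  total first-year rate 3.587 μm/a
  mass loss = 3.587 μm/a × 7.14 g/cm³ = 25.61 g·m⁻²·a⁻¹
Ordering by g·m⁻²·a⁻¹: zinc (25.6) > copper (11.6)

copper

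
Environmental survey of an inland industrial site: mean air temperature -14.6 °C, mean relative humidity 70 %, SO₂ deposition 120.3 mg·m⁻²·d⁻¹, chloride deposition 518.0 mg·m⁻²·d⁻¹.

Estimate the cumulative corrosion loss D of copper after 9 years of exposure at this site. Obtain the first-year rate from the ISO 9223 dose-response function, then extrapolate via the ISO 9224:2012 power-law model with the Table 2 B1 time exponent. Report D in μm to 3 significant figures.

copper: temperature factor f = +0.126·(-24.6) = -3.0996
  Pd branch = 0.0053·Pd^0.26·e^(0.059·RH+f) = 0.0516 μm/a
  Cl⁻ term: 0.01025·518.0^0.27·exp(0.036·70+0.049·-14.6) = 0.3368
  sum: 0.0516 + 0.3368 → r_corr = 0.3884 μm/a
Power-law: D(9) = r_corr · 9^0.667
  D(9) = 0.3884 × 9^0.667 = 0.3884 × 4.33 = 1.682 μm

D(9) = 1.68 μm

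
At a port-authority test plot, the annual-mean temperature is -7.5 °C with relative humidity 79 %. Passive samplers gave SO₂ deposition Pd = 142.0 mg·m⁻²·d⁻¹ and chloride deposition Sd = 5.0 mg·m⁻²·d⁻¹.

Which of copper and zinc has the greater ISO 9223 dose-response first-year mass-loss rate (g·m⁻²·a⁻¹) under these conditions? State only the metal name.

copper: f(T) = +0.126·(T−10) [T≤10 °C] = -2.2050
  SO₂ term: 0.0053·142.0^0.26·exp(0.059·79-2.2050) = 0.2241
  Cl⁻ term: 0.01025·5.0^0.27·exp(0.036·79+0.049·-7.5) = 0.1884
  r_corr = 0.2241 + 0.1884 = 0.4125 μm/a
  mass loss = 0.4125 μm/a × 8.96 g/cm³ = 3.696 g·m⁻²·a⁻¹
zinc: temperature factor f = +0.038·(-17.5) = -0.6650
  SO₂ term: 0.0129·142.0^0.44·exp(0.046·79-0.6650) = 2.223
  Sd branch = 0.0175·Sd^0.57·e^(0.008·RH+0.085·T) = 0.04356 μm/a
  r_corr = 2.223 + 0.04356 = 2.267 μm/a
  mass loss = 2.267 μm/a × 7.14 g/cm³ = 16.19 g·m⁻²·a⁻¹
Ordering by g·m⁻²·a⁻¹: zinc (16.2) > copper (3.7)

zinc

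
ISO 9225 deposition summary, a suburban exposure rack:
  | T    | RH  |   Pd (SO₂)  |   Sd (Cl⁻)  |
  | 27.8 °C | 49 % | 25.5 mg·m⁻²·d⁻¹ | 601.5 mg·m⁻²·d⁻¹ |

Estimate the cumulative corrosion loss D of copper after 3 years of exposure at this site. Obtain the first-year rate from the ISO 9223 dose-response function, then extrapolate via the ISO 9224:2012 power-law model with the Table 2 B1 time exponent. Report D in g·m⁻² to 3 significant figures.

D(3) = 25.5 g·m⁻²

copper: f(T) = -0.080·(T−10) [T>10 °C] = -1.4240
  Pd branch = 0.0053·Pd^0.26·e^(0.059·RH+f) = 0.05334 μm/a
  Cl⁻ term: 0.01025·601.5^0.27·exp(0.036·49+0.049·27.8) = 1.315
  r_corr = 0.05334 + 1.315 = 1.368 μm/a
Long-term exponent b (ISO 9224 Table 2, B1) = 0.667
  D(3) = 1.368 × 3^0.667 = 1.368 × 2.081 = 2.847 μm
  Mass loss = 2.847 μm × 8.96 g/cm³ = 25.51 g·m⁻²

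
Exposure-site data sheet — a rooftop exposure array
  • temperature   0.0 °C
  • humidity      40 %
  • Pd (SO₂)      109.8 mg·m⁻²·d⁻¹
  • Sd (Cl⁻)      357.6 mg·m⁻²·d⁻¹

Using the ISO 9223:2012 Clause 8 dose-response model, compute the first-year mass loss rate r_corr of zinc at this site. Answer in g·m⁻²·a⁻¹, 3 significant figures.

r_corr = 8.05 g·m⁻²·a⁻¹

zinc: temperature factor f = +0.038·(-10.0) = -0.3800
  SO₂ term: 0.0129·109.8^0.44·exp(0.046·40-0.3800) = 0.4391
  Sd branch = 0.0175·Sd^0.57·e^(0.008·RH+0.085·T) = 0.6878 μm/a
  r_corr = 0.4391 + 0.6878 = 1.127 μm/a
Convert to mass loss: 1.127 μm/a × 7.14 g/cm³ = 8.046 g·m⁻²·a⁻¹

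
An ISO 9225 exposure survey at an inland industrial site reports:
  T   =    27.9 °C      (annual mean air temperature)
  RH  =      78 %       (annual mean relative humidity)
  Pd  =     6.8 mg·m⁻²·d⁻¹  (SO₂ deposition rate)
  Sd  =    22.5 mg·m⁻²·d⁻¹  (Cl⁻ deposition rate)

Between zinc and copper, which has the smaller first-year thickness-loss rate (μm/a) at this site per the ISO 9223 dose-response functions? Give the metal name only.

copper

zinc: f(T) = -0.071·(T−10) [T>10 °C] = -1.2709
  SO₂ term: 0.0129·6.8^0.44·exp(0.046·78-1.2709) = 0.3042
  Sd branch = 0.0175·Sd^0.57·e^(0.008·RH+0.085·T) = 2.064 μm/a
  r_corr = 0.3042 + 2.064 = 2.368 μm/a
copper: temperature factor f = -0.080·(17.9) = -1.4320
  Pd branch = 0.0053·Pd^0.26·e^(0.059·RH+f) = 0.2077 μm/a
  Cl⁻ term: 0.01025·22.5^0.27·exp(0.036·78+0.049·27.9) = 1.545
  sum: 0.2077 + 1.545 → r_corr = 1.753 μm/a
Ordering by μm/a: zinc (2.37) > copper (1.75)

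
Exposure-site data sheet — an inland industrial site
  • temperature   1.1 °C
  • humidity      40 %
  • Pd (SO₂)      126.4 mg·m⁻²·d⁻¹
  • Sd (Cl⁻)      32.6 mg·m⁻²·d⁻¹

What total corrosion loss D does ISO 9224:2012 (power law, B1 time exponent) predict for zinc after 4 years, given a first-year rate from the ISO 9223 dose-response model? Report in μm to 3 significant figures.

D(4) = 2.10 μm

zinc: temperature factor f = +0.038·(-8.9) = -0.3382
  sulphur-dioxide contribution → 0.4871 μm/a
  chloride contribution → 0.1928 μm/a
  total first-year rate 0.6799 μm/a
ISO 9224: D(t) = r_corr · t^b with b = 0.813 (zinc, B1)
  D(4) = 0.6799 × 4^0.813 = 0.6799 × 3.087 = 2.098 μm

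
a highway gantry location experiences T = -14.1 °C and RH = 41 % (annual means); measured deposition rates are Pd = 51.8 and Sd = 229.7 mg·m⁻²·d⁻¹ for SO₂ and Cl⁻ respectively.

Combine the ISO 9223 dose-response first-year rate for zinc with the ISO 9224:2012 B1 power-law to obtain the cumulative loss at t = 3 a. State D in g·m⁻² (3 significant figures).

zinc: temperature factor f = +0.038·(-24.1) = -0.9158
  SO₂ term: 0.0129·51.8^0.44·exp(0.046·41-0.9158) = 0.1933
  Sd branch = 0.0175·Sd^0.57·e^(0.008·RH+0.085·T) = 0.1625 μm/a
  sum: 0.1933 + 0.1625 → r_corr = 0.3558 μm/a
Long-term exponent b (ISO 9224 Table 2, B1) = 0.813
  D(3) = 0.3558 × 3^0.813 = 0.3558 × 2.443 = 0.8692 μm
  Mass loss = 0.8692 μm × 7.14 g/cm³ = 6.206 g·m⁻²

D(3) = 6.21 g·m⁻²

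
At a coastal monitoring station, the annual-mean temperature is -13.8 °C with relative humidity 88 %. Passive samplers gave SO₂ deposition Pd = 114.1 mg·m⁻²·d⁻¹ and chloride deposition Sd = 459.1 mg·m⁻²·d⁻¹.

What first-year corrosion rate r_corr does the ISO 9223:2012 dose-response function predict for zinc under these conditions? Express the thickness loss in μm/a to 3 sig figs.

r_corr = 2.76 μm/a

zinc: f(T) = +0.038·(T−10) [T≤10 °C] = -0.9044
  SO₂ term: 0.0129·114.1^0.44·exp(0.046·88-0.9044) = 2.405
  Sd branch = 0.0175·Sd^0.57·e^(0.008·RH+0.085·T) = 0.3603 μm/a
  r_corr = 2.405 + 0.3603 = 2.765 μm/a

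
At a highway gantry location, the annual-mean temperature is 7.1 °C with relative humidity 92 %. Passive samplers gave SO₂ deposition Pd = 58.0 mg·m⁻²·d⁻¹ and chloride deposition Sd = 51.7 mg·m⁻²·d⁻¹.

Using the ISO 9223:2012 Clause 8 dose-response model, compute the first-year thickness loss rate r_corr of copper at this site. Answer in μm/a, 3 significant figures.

copper: T≤10 °C ⇒ hinge +0.126·(7.1−10) = -0.3654
  Pd branch = 0.0053·Pd^0.26·e^(0.059·RH+f) = 2.407 μm/a
  Sd branch = 0.01025·Sd^0.27·e^(0.036·RH+0.049·T) = 1.156 μm/a
  sum: 2.407 + 1.156 → r_corr = 3.562 μm/a

r_corr = 3.56 μm/a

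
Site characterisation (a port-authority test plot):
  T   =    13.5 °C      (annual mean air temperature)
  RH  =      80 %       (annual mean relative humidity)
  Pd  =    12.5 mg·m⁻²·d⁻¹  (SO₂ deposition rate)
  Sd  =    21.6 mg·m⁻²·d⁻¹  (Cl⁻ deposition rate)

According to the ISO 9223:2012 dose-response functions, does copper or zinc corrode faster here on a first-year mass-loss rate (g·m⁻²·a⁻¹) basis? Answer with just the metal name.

copper

copper: T>10 °C ⇒ hinge -0.080·(13.5−10) = -0.2800
  Pd branch = 0.0053·Pd^0.26·e^(0.059·RH+f) = 0.8664 μm/a
  Sd branch = 0.01025·Sd^0.27·e^(0.036·RH+0.049·T) = 0.8111 μm/a
  r_corr = 0.8664 + 0.8111 = 1.678 μm/a
  mass loss = 1.678 μm/a × 8.96 g/cm³ = 15.03 g·m⁻²·a⁻¹
zinc: T>10 °C ⇒ hinge -0.071·(13.5−10) = -0.2485
  Pd branch = 0.0129·Pd^0.44·e^(0.046·RH+f) = 1.212 μm/a
  Sd branch = 0.0175·Sd^0.57·e^(0.008·RH+0.085·T) = 0.6025 μm/a
  sum: 1.212 + 0.6025 → r_corr = 1.815 μm/a
  mass loss = 1.815 μm/a × 7.14 g/cm³ = 12.96 g·m⁻²·a⁻¹
Ordering by g·m⁻²·a⁻¹: copper (15) > zinc (13)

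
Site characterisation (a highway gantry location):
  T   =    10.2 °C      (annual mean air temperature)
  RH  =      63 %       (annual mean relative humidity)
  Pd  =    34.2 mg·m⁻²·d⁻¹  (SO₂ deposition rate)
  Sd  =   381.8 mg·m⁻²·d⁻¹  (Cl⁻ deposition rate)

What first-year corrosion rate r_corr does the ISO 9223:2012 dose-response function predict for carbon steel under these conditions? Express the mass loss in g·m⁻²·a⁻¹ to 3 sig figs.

carbon steel: temperature factor f = -0.054·(0.2) = -0.0108
  sulphur-dioxide contribution → 38.74 μm/a
  chloride contribution → 48.91 μm/a
  total first-year rate 87.66 μm/a
Convert to mass loss: 87.66 μm/a × 7.85 g/cm³ = 688.1 g·m⁻²·a⁻¹

r_corr = 688 g·m⁻²·a⁻¹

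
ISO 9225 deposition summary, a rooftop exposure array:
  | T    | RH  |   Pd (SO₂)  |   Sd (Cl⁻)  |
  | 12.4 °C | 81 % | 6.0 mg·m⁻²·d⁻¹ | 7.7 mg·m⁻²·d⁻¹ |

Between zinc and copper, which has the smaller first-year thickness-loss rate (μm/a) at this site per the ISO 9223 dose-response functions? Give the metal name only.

zinc: temperature factor f = -0.071·(2.4) = -0.1704
  Pd branch = 0.0129·Pd^0.44·e^(0.046·RH+f) = 0.9935 μm/a
  Sd branch = 0.0175·Sd^0.57·e^(0.008·RH+0.085·T) = 0.3073 μm/a
  r_corr = 0.9935 + 0.3073 = 1.301 μm/a
copper: f(T) = -0.080·(T−10) [T>10 °C] = -0.1920
  Pd branch = 0.0053·Pd^0.26·e^(0.059·RH+f) = 0.8293 μm/a
  Sd branch = 0.01025·Sd^0.27·e^(0.036·RH+0.049·T) = 0.6031 μm/a
  r_corr = 0.8293 + 0.6031 = 1.432 μm/a
Ordering by μm/a: copper (1.43) > zinc (1.3)

zinc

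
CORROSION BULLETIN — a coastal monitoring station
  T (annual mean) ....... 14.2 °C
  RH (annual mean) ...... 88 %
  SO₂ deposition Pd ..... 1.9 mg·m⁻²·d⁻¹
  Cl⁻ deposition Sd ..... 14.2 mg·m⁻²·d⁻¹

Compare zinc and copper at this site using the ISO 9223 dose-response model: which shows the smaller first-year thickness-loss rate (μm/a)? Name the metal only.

zinc

zinc: temperature factor f = -0.071·(4.2) = -0.2982
  sulphur-dioxide contribution → 0.7274 μm/a
  chloride contribution → 0.5368 μm/a
  total first-year rate 1.264 μm/a
copper: f(T) = -0.080·(T−10) [T>10 °C] = -0.3360
  sulphur-dioxide contribution → 0.8048 μm/a
  chloride contribution → 0.9997 μm/a
  total first-year rate 1.804 μm/a
Ordering by μm/a: copper (1.8) > zinc (1.26)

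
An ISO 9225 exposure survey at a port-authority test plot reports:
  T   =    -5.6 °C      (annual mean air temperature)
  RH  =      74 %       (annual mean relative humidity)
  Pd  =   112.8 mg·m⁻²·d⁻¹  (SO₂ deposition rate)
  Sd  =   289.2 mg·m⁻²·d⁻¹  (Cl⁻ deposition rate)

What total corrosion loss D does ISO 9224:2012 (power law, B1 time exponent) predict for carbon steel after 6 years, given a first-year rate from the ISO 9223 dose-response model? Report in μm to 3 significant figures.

D(6) = 103 μm

carbon steel: f(T) = +0.150·(T−10) [T≤10 °C] = -2.3400
  SO₂ term: 1.77·112.8^0.52·exp(0.02·74-2.3400) = 8.743
  Cl⁻ term: 0.102·289.2^0.62·exp(0.033·74+0.04·-5.6) = 31.46
  r_corr = 8.743 + 31.46 = 40.21 μm/a
Power-law: D(6) = r_corr · 6^0.523
  D(6) = 40.21 × 6^0.523 = 40.21 × 2.553 = 102.6 μm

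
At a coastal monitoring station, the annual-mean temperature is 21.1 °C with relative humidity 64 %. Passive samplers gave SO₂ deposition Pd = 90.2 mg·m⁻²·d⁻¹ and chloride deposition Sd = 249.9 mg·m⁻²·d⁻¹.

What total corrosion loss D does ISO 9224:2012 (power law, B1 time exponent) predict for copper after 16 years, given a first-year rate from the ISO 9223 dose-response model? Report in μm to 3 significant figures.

copper: T>10 °C ⇒ hinge -0.080·(21.1−10) = -0.8880
  Pd branch = 0.0053·Pd^0.26·e^(0.059·RH+f) = 0.3068 μm/a
  Sd branch = 0.01025·Sd^0.27·e^(0.036·RH+0.049·T) = 1.282 μm/a
  r_corr = 0.3068 + 1.282 = 1.588 μm/a
ISO 9224: D(t) = r_corr · t^b with b = 0.667 (copper, B1)
  D(16) = 1.588 × 16^0.667 = 1.588 × 6.355 = 10.1 μm

D(16) = 10.1 μm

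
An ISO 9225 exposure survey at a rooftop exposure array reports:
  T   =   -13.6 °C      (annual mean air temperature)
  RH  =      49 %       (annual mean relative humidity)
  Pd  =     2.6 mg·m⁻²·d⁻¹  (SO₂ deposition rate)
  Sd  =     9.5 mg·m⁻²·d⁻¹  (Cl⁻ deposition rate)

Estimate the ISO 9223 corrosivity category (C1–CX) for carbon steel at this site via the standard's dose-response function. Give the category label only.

C2

carbon steel: temperature factor f = +0.150·(-23.6) = -3.5400
  sulphur-dioxide contribution → 0.2249 μm/a
  chloride contribution → 1.204 μm/a
  ⇒ r_corr(carbon steel) = 1.429 μm/a
1.43 μm/a falls in (1.3, 25] for carbon steel → category C2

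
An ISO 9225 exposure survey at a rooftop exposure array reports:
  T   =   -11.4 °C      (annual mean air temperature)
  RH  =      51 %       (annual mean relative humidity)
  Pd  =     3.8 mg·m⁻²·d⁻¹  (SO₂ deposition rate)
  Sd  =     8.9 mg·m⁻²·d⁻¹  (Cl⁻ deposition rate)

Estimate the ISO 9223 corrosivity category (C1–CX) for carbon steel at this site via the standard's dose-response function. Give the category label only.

carbon steel: temperature factor f = +0.150·(-21.4) = -3.2100
  Pd branch = 1.77·Pd^0.52·e^(0.02·RH+f) = 0.3966 μm/a
  Sd branch = 0.102·Sd^0.62·e^(0.033·RH+0.04·T) = 1.349 μm/a
  r_corr = 0.3966 + 1.349 = 1.746 μm/a
1.75 μm/a falls in (1.3, 25] for carbon steel → category C2

C2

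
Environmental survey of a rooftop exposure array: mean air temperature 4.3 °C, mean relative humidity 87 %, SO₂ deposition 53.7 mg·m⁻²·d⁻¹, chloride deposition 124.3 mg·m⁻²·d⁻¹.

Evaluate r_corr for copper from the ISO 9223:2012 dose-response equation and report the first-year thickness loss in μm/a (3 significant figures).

copper: T≤10 °C ⇒ hinge +0.126·(4.3−10) = -0.7182
  Pd branch = 0.0053·Pd^0.26·e^(0.059·RH+f) = 1.234 μm/a
  Cl⁻ term: 0.01025·124.3^0.27·exp(0.036·87+0.049·4.3) = 1.066
  r_corr = 1.234 + 1.066 = 2.301 μm/a

r_corr = 2.30 μm/a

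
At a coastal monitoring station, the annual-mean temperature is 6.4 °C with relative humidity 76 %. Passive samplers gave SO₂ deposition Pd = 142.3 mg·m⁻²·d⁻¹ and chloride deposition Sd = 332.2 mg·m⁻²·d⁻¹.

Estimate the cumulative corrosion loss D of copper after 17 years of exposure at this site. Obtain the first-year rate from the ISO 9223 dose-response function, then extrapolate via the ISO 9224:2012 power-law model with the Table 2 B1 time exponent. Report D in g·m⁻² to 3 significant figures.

copper: temperature factor f = +0.126·(-3.6) = -0.4536
  SO₂ term: 0.0053·142.3^0.26·exp(0.059·76-0.4536) = 1.083
  Sd branch = 0.01025·Sd^0.27·e^(0.036·RH+0.049·T) = 1.037 μm/a
  sum: 1.083 + 1.037 → r_corr = 2.12 μm/a
Power-law: D(17) = r_corr · 17^0.667
  D(17) = 2.12 × 17^0.667 = 2.12 × 6.618 = 14.03 μm
  Mass loss = 14.03 μm × 8.96 g/cm³ = 125.7 g·m⁻²

D(17) = 126 g·m⁻²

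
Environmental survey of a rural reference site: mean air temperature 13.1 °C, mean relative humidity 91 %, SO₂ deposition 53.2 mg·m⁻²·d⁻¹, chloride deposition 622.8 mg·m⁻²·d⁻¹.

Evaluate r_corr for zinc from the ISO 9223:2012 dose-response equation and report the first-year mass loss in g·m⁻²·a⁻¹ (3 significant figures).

r_corr = 58.8 g·m⁻²·a⁻¹

zinc: f(T) = -0.071·(T−10) [T>10 °C] = -0.2201
  SO₂ term: 0.0129·53.2^0.44·exp(0.046·91-0.2201) = 3.912
  Sd branch = 0.0175·Sd^0.57·e^(0.008·RH+0.085·T) = 4.321 μm/a
  r_corr = 3.912 + 4.321 = 8.233 μm/a
Convert to mass loss: 8.233 μm/a × 7.14 g/cm³ = 58.78 g·m⁻²·a⁻¹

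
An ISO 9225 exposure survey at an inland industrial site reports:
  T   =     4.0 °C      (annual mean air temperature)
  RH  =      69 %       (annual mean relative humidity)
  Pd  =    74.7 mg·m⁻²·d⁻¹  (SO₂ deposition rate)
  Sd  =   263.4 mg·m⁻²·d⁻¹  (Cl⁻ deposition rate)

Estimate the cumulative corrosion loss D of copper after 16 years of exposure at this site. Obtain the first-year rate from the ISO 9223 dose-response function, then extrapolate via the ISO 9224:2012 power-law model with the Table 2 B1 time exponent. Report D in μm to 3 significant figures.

D(16) = 7.12 μm

copper: f(T) = +0.126·(T−10) [T≤10 °C] = -0.7560
  SO₂ term: 0.0053·74.7^0.26·exp(0.059·69-0.7560) = 0.4477
  Sd branch = 0.01025·Sd^0.27·e^(0.036·RH+0.049·T) = 0.6733 μm/a
  sum: 0.4477 + 0.6733 → r_corr = 1.121 μm/a
Long-term exponent b (ISO 9224 Table 2, B1) = 0.667
  D(16) = 1.121 × 16^0.667 = 1.121 × 6.355 = 7.125 μm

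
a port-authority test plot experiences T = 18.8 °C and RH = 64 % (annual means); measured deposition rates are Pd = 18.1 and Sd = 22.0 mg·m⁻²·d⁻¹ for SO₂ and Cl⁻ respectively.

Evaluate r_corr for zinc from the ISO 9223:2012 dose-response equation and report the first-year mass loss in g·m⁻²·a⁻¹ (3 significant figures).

r_corr = 9.35 g·m⁻²·a⁻¹

zinc: f(T) = -0.071·(T−10) [T>10 °C] = -0.6248
  SO₂ term: 0.0129·18.1^0.44·exp(0.046·64-0.6248) = 0.469
  Cl⁻ term: 0.0175·22.0^0.57·exp(0.008·64+0.085·18.8) = 0.8406
  sum: 0.469 + 0.8406 → r_corr = 1.31 μm/a
Convert to mass loss: 1.31 μm/a × 7.14 g/cm³ = 9.351 g·m⁻²·a⁻¹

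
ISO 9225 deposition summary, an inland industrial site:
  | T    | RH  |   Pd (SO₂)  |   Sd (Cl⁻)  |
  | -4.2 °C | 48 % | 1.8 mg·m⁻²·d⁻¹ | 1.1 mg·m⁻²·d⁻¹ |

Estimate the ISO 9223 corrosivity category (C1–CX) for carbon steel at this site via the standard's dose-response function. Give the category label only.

carbon steel: T≤10 °C ⇒ hinge +0.150·(-4.2−10) = -2.1300
  SO₂ term: 1.77·1.8^0.52·exp(0.02·48-2.1300) = 0.7457
  Cl⁻ term: 0.102·1.1^0.62·exp(0.033·48+0.04·-4.2) = 0.4459
  r_corr = 0.7457 + 0.4459 = 1.192 μm/a
Category bounds: 0…1.3 μm/a bracket r_corr ⇒ C1

C1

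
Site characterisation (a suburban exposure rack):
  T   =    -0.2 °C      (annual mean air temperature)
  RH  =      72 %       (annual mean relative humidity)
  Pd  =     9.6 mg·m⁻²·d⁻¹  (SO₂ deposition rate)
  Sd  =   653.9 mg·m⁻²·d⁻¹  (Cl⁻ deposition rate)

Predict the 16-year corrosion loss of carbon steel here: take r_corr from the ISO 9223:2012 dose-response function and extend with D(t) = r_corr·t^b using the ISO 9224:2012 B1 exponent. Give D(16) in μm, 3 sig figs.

carbon steel: f(T) = +0.150·(T−10) [T≤10 °C] = -1.5300
  Pd branch = 1.77·Pd^0.52·e^(0.02·RH+f) = 5.244 μm/a
  Sd branch = 0.102·Sd^0.62·e^(0.033·RH+0.04·T) = 60.62 μm/a
  r_corr = 5.244 + 60.62 = 65.87 μm/a
Power-law: D(16) = r_corr · 16^0.523
  D(16) = 65.87 × 16^0.523 = 65.87 × 4.263 = 280.8 μm

D(16) = 281 μm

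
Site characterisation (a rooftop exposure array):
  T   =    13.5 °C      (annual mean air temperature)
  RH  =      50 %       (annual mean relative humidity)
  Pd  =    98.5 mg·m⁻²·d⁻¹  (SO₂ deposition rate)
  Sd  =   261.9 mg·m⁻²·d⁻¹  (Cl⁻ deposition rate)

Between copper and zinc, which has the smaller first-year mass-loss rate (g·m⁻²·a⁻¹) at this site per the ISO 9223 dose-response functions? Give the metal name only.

copper: f(T) = -0.080·(T−10) [T>10 °C] = -0.2800
  sulphur-dioxide contribution → 0.2524 μm/a
  chloride contribution → 0.5403 μm/a
  ⇒ r_corr(copper) = 0.7927 μm/a
  mass loss = 0.7927 μm/a × 8.96 g/cm³ = 7.103 g·m⁻²·a⁻¹
zinc: f(T) = -0.071·(T−10) [T>10 °C] = -0.2485
  sulphur-dioxide contribution → 0.7562 μm/a
  chloride contribution → 1.965 μm/a
  ⇒ r_corr(zinc) = 2.722 μm/a
  mass loss = 2.722 μm/a × 7.14 g/cm³ = 19.43 g·m⁻²·a⁻¹
Ordering by g·m⁻²·a⁻¹: zinc (19.4) > copper (7.1)

copper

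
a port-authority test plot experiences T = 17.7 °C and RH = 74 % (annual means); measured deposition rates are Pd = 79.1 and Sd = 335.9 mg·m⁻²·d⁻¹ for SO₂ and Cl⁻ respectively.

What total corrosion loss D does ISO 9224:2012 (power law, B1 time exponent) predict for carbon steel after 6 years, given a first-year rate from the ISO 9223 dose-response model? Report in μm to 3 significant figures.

D(6) = 351 μm

carbon steel: f(T) = -0.054·(T−10) [T>10 °C] = -0.4158
  SO₂ term: 1.77·79.1^0.52·exp(0.02·74-0.4158) = 49.8
  Sd branch = 0.102·Sd^0.62·e^(0.033·RH+0.04·T) = 87.68 μm/a
  sum: 49.8 + 87.68 → r_corr = 137.5 μm/a
Power-law: D(6) = r_corr · 6^0.523
  D(6) = 137.5 × 6^0.523 = 137.5 × 2.553 = 350.9 μm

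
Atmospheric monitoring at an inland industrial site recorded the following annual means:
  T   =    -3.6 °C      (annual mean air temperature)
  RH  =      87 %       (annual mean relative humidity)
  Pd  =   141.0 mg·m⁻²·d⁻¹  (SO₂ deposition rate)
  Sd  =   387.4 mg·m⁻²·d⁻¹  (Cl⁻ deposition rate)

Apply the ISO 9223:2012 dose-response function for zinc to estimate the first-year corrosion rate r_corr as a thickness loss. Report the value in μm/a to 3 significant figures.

r_corr = 4.49 μm/a

zinc: T≤10 °C ⇒ hinge +0.038·(-3.6−10) = -0.5168
  Pd branch = 0.0129·Pd^0.44·e^(0.046·RH+f) = 3.714 μm/a
  Cl⁻ term: 0.0175·387.4^0.57·exp(0.008·87+0.085·-3.6) = 0.7721
  r_corr = 3.714 + 0.7721 = 4.486 μm/a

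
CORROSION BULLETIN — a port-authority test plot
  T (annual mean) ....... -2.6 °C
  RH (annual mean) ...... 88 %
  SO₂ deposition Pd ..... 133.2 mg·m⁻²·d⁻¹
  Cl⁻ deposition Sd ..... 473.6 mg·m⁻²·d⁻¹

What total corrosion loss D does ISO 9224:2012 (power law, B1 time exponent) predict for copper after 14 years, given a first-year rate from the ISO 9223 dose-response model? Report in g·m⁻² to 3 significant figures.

copper: T≤10 °C ⇒ hinge +0.126·(-2.6−10) = -1.5876
  sulphur-dioxide contribution → 0.6951 μm/a
  chloride contribution → 1.131 μm/a
  ⇒ r_corr(copper) = 1.826 μm/a
Power-law: D(14) = r_corr · 14^0.667
  D(14) = 1.826 × 14^0.667 = 1.826 × 5.814 = 10.62 μm
  Mass loss = 10.62 μm × 8.96 g/cm³ = 95.14 g·m⁻²

D(14) = 95.1 g·m⁻²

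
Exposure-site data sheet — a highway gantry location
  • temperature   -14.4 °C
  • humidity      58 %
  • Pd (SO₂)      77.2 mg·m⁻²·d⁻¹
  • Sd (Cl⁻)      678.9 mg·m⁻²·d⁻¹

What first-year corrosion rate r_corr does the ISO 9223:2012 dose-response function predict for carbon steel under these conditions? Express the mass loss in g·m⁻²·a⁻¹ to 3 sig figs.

carbon steel: temperature factor f = +0.150·(-24.4) = -3.6600
  Pd branch = 1.77·Pd^0.52·e^(0.02·RH+f) = 1.393 μm/a
  Sd branch = 0.102·Sd^0.62·e^(0.033·RH+0.04·T) = 22.15 μm/a
  r_corr = 1.393 + 22.15 = 23.54 μm/a
Convert to mass loss: 23.54 μm/a × 7.85 g/cm³ = 184.8 g·m⁻²·a⁻¹

r_corr = 185 g·m⁻²·a⁻¹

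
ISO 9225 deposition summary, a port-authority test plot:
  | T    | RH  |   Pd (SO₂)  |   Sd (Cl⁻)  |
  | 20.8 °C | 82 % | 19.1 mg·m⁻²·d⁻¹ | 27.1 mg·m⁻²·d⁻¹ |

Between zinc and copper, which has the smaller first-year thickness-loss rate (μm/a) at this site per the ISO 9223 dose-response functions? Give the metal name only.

zinc: f(T) = -0.071·(T−10) [T>10 °C] = -0.7668
  Pd branch = 0.0129·Pd^0.44·e^(0.046·RH+f) = 0.9536 μm/a
  Cl⁻ term: 0.0175·27.1^0.57·exp(0.008·82+0.085·20.8) = 1.296
  sum: 0.9536 + 1.296 → r_corr = 2.25 μm/a
copper: f(T) = -0.080·(T−10) [T>10 °C] = -0.8640
  SO₂ term: 0.0053·19.1^0.26·exp(0.059·82-0.8640) = 0.6071
  Sd branch = 0.01025·Sd^0.27·e^(0.036·RH+0.049·T) = 1.325 μm/a
  r_corr = 0.6071 + 1.325 = 1.932 μm/a
Ordering by μm/a: zinc (2.25) > copper (1.93)

copper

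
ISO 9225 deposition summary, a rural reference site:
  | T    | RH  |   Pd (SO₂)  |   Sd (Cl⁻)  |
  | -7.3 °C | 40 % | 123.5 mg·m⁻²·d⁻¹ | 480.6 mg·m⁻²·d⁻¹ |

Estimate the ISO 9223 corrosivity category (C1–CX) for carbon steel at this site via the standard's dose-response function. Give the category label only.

carbon steel: f(T) = +0.150·(T−10) [T≤10 °C] = -2.5950
  Pd branch = 1.77·Pd^0.52·e^(0.02·RH+f) = 3.598 μm/a
  Sd branch = 0.102·Sd^0.62·e^(0.033·RH+0.04·T) = 13.11 μm/a
  sum: 3.598 + 13.11 → r_corr = 16.71 μm/a
16.7 μm/a falls in (1.3, 25] for carbon steel → category C2

C2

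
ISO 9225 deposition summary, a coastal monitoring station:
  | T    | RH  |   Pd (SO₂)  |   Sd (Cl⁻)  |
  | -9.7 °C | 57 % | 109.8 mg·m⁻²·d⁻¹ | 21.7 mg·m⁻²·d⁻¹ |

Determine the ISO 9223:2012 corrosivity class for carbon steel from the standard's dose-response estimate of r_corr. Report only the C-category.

carbon steel: f(T) = +0.150·(T−10) [T≤10 °C] = -2.9550
  sulphur-dioxide contribution → 3.318 μm/a
  chloride contribution → 3.059 μm/a
  ⇒ r_corr(carbon steel) = 6.377 μm/a
ISO 9223 Table 2 (carbon steel): 1.3 < 6.38 ≤ 25 μm/a ⇒ C2

C2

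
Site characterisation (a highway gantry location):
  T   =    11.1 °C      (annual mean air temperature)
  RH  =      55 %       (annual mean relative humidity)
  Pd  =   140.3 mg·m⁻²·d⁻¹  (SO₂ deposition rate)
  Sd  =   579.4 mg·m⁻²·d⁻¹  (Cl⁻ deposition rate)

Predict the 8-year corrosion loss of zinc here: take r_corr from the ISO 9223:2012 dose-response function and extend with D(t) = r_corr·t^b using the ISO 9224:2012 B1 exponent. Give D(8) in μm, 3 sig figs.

D(8) = 21.4 μm

zinc: f(T) = -0.071·(T−10) [T>10 °C] = -0.0781
  SO₂ term: 0.0129·140.3^0.44·exp(0.046·55-0.0781) = 1.319
  Sd branch = 0.0175·Sd^0.57·e^(0.008·RH+0.085·T) = 2.623 μm/a
  sum: 1.319 + 2.623 → r_corr = 3.942 μm/a
Long-term exponent b (ISO 9224 Table 2, B1) = 0.813
  D(8) = 3.942 × 8^0.813 = 3.942 × 5.423 = 21.37 μm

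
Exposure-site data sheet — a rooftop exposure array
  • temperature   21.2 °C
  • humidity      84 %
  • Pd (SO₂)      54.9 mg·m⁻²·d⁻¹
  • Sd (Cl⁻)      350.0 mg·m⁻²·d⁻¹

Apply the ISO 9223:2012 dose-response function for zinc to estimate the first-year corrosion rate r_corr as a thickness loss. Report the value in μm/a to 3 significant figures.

zinc: T>10 °C ⇒ hinge -0.071·(21.2−10) = -0.7952
  Pd branch = 0.0129·Pd^0.44·e^(0.046·RH+f) = 1.617 μm/a
  Sd branch = 0.0175·Sd^0.57·e^(0.008·RH+0.085·T) = 5.856 μm/a
  sum: 1.617 + 5.856 → r_corr = 7.473 μm/a

r_corr = 7.47 μm/a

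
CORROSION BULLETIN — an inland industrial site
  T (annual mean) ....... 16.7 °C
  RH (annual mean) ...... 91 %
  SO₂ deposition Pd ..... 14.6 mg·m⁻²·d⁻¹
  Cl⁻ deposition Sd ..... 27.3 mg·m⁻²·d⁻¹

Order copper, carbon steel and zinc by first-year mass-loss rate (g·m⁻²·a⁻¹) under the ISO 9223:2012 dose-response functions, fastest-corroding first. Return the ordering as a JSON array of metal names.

["carbon steel", "copper", "zinc"]

copper: f(T) = -0.080·(T−10) [T>10 °C] = -0.5360
  SO₂ term: 0.0053·14.6^0.26·exp(0.059·91-0.5360) = 1.336
  Cl⁻ term: 0.01025·27.3^0.27·exp(0.036·91+0.049·16.7) = 1.502
  r_corr = 1.336 + 1.502 = 2.838 μm/a
  mass loss = 2.838 μm/a × 8.96 g/cm³ = 25.43 g·m⁻²·a⁻¹
carbon steel: T>10 °C ⇒ hinge -0.054·(16.7−10) = -0.3618
  Pd branch = 1.77·Pd^0.52·e^(0.02·RH+f) = 30.67 μm/a
  Sd branch = 0.102·Sd^0.62·e^(0.033·RH+0.04·T) = 31.14 μm/a
  sum: 30.67 + 31.14 → r_corr = 61.81 μm/a
  mass loss = 61.81 μm/a × 7.85 g/cm³ = 485.2 g·m⁻²·a⁻¹
zinc: f(T) = -0.071·(T−10) [T>10 °C] = -0.4757
  SO₂ term: 0.0129·14.6^0.44·exp(0.046·91-0.4757) = 1.715
  Sd branch = 0.0175·Sd^0.57·e^(0.008·RH+0.085·T) = 0.987 μm/a
  sum: 1.715 + 0.987 → r_corr = 2.702 μm/a
  mass loss = 2.702 μm/a × 7.14 g/cm³ = 19.29 g·m⁻²·a⁻¹
Ordering by g·m⁻²·a⁻¹: carbon steel (485) > copper (25.4) > zinc (19.3)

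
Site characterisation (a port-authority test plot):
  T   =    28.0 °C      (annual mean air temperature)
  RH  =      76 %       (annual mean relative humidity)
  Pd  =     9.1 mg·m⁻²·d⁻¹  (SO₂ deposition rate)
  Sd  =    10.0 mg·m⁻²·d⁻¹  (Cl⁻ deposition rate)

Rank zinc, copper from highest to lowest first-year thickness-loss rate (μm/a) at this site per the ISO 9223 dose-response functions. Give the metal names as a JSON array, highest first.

zinc: temperature factor f = -0.071·(18.0) = -1.2780
  SO₂ term: 0.0129·9.1^0.44·exp(0.046·76-1.2780) = 0.3132
  Cl⁻ term: 0.0175·10.0^0.57·exp(0.008·76+0.085·28.0) = 1.29
  r_corr = 0.3132 + 1.29 = 1.604 μm/a
copper: temperature factor f = -0.080·(18.0) = -1.4400
  Pd branch = 0.0053·Pd^0.26·e^(0.059·RH+f) = 0.1975 μm/a
  Cl⁻ term: 0.01025·10.0^0.27·exp(0.036·76+0.049·28.0) = 1.161
  sum: 0.1975 + 1.161 → r_corr = 1.358 μm/a
Ordering by μm/a: zinc (1.6) > copper (1.36)

["zinc", "copper"]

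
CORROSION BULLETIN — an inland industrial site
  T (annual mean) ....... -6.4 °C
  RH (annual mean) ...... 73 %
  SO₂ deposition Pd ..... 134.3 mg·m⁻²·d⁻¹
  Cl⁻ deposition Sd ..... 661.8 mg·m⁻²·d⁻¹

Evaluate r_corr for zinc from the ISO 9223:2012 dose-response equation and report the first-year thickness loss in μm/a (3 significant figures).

zinc: f(T) = +0.038·(T−10) [T≤10 °C] = -0.6232
  sulphur-dioxide contribution → 1.717 μm/a
  chloride contribution → 0.7383 μm/a
  ⇒ r_corr(zinc) = 2.455 μm/a

r_corr = 2.45 μm/a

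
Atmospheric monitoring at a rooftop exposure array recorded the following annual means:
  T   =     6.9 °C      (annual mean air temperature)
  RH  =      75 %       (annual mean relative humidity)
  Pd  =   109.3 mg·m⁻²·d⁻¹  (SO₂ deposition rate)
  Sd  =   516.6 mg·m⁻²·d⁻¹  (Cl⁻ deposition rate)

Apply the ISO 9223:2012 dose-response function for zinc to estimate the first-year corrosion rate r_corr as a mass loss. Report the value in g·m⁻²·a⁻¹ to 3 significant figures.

r_corr = 34.7 g·m⁻²·a⁻¹

zinc: temperature factor f = +0.038·(-3.1) = -0.1178
  Pd branch = 0.0129·Pd^0.44·e^(0.046·RH+f) = 2.849 μm/a
  Cl⁻ term: 0.0175·516.6^0.57·exp(0.008·75+0.085·6.9) = 2.018
  sum: 2.849 + 2.018 → r_corr = 4.867 μm/a
Convert to mass loss: 4.867 μm/a × 7.14 g/cm³ = 34.75 g·m⁻²·a⁻¹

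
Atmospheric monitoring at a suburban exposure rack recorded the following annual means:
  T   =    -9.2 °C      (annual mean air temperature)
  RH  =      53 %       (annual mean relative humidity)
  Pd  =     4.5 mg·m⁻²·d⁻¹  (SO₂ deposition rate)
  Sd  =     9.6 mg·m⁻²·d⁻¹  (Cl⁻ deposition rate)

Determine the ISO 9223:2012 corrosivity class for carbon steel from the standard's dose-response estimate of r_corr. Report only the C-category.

carbon steel: temperature factor f = +0.150·(-19.2) = -2.8800
  SO₂ term: 1.77·4.5^0.52·exp(0.02·53-2.8800) = 0.6269
  Sd branch = 0.102·Sd^0.62·e^(0.033·RH+0.04·T) = 1.65 μm/a
  r_corr = 0.6269 + 1.65 = 2.277 μm/a
Category bounds: 1.3…25 μm/a bracket r_corr ⇒ C2

C2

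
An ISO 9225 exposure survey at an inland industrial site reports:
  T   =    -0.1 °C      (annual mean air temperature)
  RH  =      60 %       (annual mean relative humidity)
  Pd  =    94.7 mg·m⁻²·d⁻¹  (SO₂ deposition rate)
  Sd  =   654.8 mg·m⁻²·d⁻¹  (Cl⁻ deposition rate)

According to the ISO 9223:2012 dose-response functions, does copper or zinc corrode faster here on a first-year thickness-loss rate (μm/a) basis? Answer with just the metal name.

zinc

copper: temperature factor f = +0.126·(-10.1) = -1.2726
  Pd branch = 0.0053·Pd^0.26·e^(0.059·RH+f) = 0.167 μm/a
  Cl⁻ term: 0.01025·654.8^0.27·exp(0.036·60+0.049·-0.1) = 0.5094
  sum: 0.167 + 0.5094 → r_corr = 0.6764 μm/a
zinc: temperature factor f = +0.038·(-10.1) = -0.3838
  Pd branch = 0.0129·Pd^0.44·e^(0.046·RH+f) = 1.028 μm/a
  Cl⁻ term: 0.0175·654.8^0.57·exp(0.008·60+0.085·-0.1) = 1.13
  r_corr = 1.028 + 1.13 = 2.158 μm/a
Ordering by μm/a: zinc (2.16) > copper (0.676)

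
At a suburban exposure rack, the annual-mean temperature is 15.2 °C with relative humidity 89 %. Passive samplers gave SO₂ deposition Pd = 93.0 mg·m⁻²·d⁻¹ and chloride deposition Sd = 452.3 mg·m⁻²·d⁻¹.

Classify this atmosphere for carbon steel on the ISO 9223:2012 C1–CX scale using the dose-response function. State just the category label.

CX

carbon steel: temperature factor f = -0.054·(5.2) = -0.2808
  sulphur-dioxide contribution → 83.69 μm/a
  chloride contribution → 156.5 μm/a
  total first-year rate 240.2 μm/a
Category bounds: 200…700 μm/a bracket r_corr ⇒ CX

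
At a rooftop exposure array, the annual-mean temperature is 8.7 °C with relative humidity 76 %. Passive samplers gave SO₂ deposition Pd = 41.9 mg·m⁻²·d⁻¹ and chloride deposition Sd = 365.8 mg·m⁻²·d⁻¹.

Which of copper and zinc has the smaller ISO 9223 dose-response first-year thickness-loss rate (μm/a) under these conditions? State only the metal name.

copper: temperature factor f = +0.126·(-1.3) = -0.1638
  sulphur-dioxide contribution → 1.053 μm/a
  chloride contribution → 1.192 μm/a
  total first-year rate 2.244 μm/a
zinc: temperature factor f = +0.038·(-1.3) = -0.0494
  sulphur-dioxide contribution → 2.095 μm/a
  chloride contribution → 1.947 μm/a
  total first-year rate 4.042 μm/a
Ordering by μm/a: zinc (4.04) > copper (2.24)

copper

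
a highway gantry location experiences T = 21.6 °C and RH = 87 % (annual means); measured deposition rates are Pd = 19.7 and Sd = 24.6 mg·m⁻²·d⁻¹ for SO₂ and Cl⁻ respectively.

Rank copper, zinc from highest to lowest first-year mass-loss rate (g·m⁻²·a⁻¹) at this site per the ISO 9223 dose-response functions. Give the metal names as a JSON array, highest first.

copper: T>10 °C ⇒ hinge -0.080·(21.6−10) = -0.9280
  SO₂ term: 0.0053·19.7^0.26·exp(0.059·87-0.9280) = 0.771
  Sd branch = 0.01025·Sd^0.27·e^(0.036·RH+0.049·T) = 1.607 μm/a
  r_corr = 0.771 + 1.607 = 2.378 μm/a
  mass loss = 2.378 μm/a × 8.96 g/cm³ = 21.31 g·m⁻²·a⁻¹
zinc: f(T) = -0.071·(T−10) [T>10 °C] = -0.8236
  SO₂ term: 0.0129·19.7^0.44·exp(0.046·87-0.8236) = 1.15
  Sd branch = 0.0175·Sd^0.57·e^(0.008·RH+0.085·T) = 1.366 μm/a
  sum: 1.15 + 1.366 → r_corr = 2.516 μm/a
  mass loss = 2.516 μm/a × 7.14 g/cm³ = 17.96 g·m⁻²·a⁻¹
Ordering by g·m⁻²·a⁻¹: copper (21.3) > zinc (18)

["copper", "zinc"]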